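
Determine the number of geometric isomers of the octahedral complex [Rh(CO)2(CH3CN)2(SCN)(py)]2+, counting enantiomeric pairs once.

6

There are 6 geometric isomers: CO trans, CH3CN trans; CO cis, CH3CN trans; CO cis, CH3CN cis (3 arrangements, 2 chiral); CO trans, CH3CN cis.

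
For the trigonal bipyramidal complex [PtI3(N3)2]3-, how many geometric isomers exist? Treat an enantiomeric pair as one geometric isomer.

3

A trigonal bipyramid has two axial and three equatorial sites, which are chemically inequivalent.
Working through the distinct placements yields 3 geometric isomers: N3 both equatorial; N3 one axial, one equatorial; N3 both axial.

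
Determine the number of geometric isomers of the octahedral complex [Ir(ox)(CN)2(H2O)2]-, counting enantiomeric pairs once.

An octahedron has six vertices in three trans pairs; every non-trans pair is cis.
Each ox is bidentate and must span two cis positions.
Working through the distinct placements yields 3 geometric isomers: CN trans, H2O cis; CN cis, H2O cis (chiral); CN cis, H2O trans.

3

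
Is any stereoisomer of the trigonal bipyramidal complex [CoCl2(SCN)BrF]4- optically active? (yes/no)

A trigonal bipyramid has two axial and three equatorial sites, which are chemically inequivalent.
Placing the ligands in turn and identifying arrangements related by rotation or reflection leaves 7 distinct geometric isomers.
Of these, 3 lack any improper symmetry element and so occur as enantiomeric pairs, giving 7 + 3 = 10 stereoisomers in total.

yes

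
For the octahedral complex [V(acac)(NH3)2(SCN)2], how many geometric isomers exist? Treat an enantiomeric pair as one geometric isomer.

In an octahedral complex each vertex has one trans partner and four cis neighbours.
Each acac is bidentate and must span two cis positions.
Systematic placement gives 3 geometric isomers: NH3 trans, SCN cis; NH3 cis, SCN cis (chiral); NH3 cis, SCN trans.

3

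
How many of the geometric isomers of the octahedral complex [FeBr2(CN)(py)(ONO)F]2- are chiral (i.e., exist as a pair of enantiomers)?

6

The six octahedral sites form three mutually perpendicular trans pairs.
Exhaustive case analysis gives 9 geometric isomers.
Of these, 6 lack any improper symmetry element and so occur as enantiomeric pairs, giving 9 + 6 = 15 stereoisomers in total.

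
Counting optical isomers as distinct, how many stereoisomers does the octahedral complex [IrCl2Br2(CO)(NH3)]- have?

8

An octahedron has six vertices in three trans pairs; every non-trans pair is cis.
Working through the distinct placements yields 6 geometric isomers: Cl cis, Br trans; Cl trans, Br trans; Cl cis, Br cis (3 arrangements, 2 chiral); Cl trans, Br cis.
Of these, 2 lack any improper symmetry element and so occur as enantiomeric pairs, giving 6 + 2 = 8 stereoisomers in total.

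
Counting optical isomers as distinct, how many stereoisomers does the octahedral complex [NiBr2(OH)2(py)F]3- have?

The six octahedral sites form three mutually perpendicular trans pairs.
There are 6 geometric isomers: Br trans, OH cis; Br trans, OH trans; Br cis, OH cis (3 arrangements, 2 chiral); Br cis, OH trans.
Of these, 2 lack any improper symmetry element and so occur as enantiomeric pairs, giving 6 + 2 = 8 stereoisomers in total.

8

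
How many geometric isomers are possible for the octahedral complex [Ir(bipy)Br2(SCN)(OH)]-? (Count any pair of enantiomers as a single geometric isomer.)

In an octahedral complex each vertex has one trans partner and four cis neighbours.
Each bipy is bidentate and must span two cis positions.
Working through the distinct placements yields 4 geometric isomers: Br trans; Br cis (3 arrangements, 2 chiral).

4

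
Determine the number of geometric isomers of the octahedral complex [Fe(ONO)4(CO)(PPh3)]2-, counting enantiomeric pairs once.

There are 2 geometric isomers: CO and PPh3 mutually cis; CO and PPh3 mutually trans.

2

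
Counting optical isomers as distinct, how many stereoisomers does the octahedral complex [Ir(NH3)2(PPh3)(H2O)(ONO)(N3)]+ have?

Systematic enumeration (placing each ligand type in turn and discarding arrangements equivalent by rotation or reflection) gives 9 geometric isomers.
Of these, 6 lack any improper symmetry element and so occur as enantiomeric pairs, giving 9 + 6 = 15 stereoisomers in total.

15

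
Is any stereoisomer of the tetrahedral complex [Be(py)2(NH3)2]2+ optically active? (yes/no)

no

Only one geometric arrangement is possible.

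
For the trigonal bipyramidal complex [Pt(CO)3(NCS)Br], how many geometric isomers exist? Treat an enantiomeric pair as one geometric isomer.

In a trigonal bipyramid the two axial positions differ from the three equatorial ones.
Systematic placement gives 4 geometric isomers: NCS equatorial, Br axial; NCS axial, Br axial; NCS equatorial, Br equatorial; NCS axial, Br equatorial.

4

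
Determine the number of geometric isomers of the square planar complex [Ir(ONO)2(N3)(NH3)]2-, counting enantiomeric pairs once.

2

There are 2 geometric isomers: ONO cis; ONO trans.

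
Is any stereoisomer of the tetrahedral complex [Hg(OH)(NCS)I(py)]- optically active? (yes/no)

yes

All four vertices of a tetrahedron are equivalent and mutually adjacent, so cis/trans isomerism cannot arise.
Only one geometric arrangement is possible; it has no improper symmetry element, so it exists as a pair of enantiomers (2 stereoisomers).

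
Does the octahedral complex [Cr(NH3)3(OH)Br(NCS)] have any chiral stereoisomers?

An octahedron has six vertices in three trans pairs; every non-trans pair is cis.
There are 4 geometric isomers: NH3 mer (3 arrangements); NH3 fac (chiral).
One of these lacks any improper symmetry element and so occurs as an enantiomeric pair, giving 4 + 1 = 5 stereoisomers in total.

yes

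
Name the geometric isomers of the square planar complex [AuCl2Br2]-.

Working through the distinct placements yields 2 geometric isomers: Cl cis; Cl trans.

cis and trans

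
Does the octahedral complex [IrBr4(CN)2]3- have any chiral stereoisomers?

no

In an octahedral complex each vertex has one trans partner and four cis neighbours.
The distinct arrangements are (2 in all): CN trans; CN cis.
Each arrangement has an internal mirror plane or centre of symmetry, so none is chiral.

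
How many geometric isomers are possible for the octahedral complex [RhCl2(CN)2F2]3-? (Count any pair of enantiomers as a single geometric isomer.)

5

In an octahedral complex each vertex has one trans partner and four cis neighbours.
Systematic placement gives 5 geometric isomers: Cl trans, CN trans, F trans; Cl cis, CN trans, F cis; Cl cis, CN cis, F trans; Cl cis, CN cis, F cis (chiral); Cl trans, CN cis, F cis.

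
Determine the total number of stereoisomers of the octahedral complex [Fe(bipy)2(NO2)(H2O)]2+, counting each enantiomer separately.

3

Each bipy is bidentate and must span two cis positions.
Systematic placement gives 2 geometric isomers: NO2 and H2O mutually trans; NO2 and H2O mutually cis (chiral).
One of these lacks any improper symmetry element and so occurs as an enantiomeric pair, giving 2 + 1 = 3 stereoisomers in total.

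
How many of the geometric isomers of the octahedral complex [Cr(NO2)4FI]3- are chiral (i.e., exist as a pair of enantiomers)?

0

There are 2 geometric isomers: F and I mutually trans; F and I mutually cis.
Each arrangement has an internal mirror plane or centre of symmetry, so none is chiral.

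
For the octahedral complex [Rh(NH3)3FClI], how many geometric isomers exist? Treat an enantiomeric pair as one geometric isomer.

An octahedron has six vertices in three trans pairs; every non-trans pair is cis.
There are 4 geometric isomers: NH3 mer (3 arrangements); NH3 fac (chiral).

4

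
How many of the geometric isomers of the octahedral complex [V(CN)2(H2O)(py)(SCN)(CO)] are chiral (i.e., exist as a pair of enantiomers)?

6

The six octahedral sites form three mutually perpendicular trans pairs.
Exhaustive case analysis gives 9 geometric isomers.
Of these, 6 lack any improper symmetry element and so occur as enantiomeric pairs, giving 9 + 6 = 15 stereoisomers in total.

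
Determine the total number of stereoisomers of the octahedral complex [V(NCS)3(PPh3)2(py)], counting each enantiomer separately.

3

An octahedron has six vertices in three trans pairs; every non-trans pair is cis.
The distinct arrangements are (3 in all): NCS mer, PPh3 cis; NCS mer, PPh3 trans; NCS fac, PPh3 cis.
Each arrangement has an internal mirror plane or centre of symmetry, so none is chiral.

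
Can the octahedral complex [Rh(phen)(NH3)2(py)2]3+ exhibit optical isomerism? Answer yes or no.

yes

Each phen is bidentate and must span two cis positions.
There are 3 geometric isomers: NH3 trans, py cis; NH3 cis, py trans; NH3 cis, py cis (chiral).
One of these lacks any improper symmetry element and so occurs as an enantiomeric pair, giving 3 + 1 = 4 stereoisomers in total.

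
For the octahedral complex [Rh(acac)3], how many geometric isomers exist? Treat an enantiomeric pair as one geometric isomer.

1

An octahedron has six vertices in three trans pairs; every non-trans pair is cis.
Each acac is bidentate and must span two cis positions.
Only one geometric arrangement is possible; it has no improper symmetry element, so it exists as a pair of enantiomers (2 stereoisomers).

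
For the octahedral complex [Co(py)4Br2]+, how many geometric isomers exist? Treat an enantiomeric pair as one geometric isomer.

An octahedron has six vertices in three trans pairs; every non-trans pair is cis.
The distinct arrangements are (2 in all): Br trans; Br cis.

2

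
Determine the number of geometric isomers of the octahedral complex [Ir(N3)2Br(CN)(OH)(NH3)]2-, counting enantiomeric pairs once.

9

Systematic enumeration (placing each ligand type in turn and discarding arrangements equivalent by rotation or reflection) gives 9 geometric isomers.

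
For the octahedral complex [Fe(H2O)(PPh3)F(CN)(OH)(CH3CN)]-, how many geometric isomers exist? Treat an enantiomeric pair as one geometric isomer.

Placing the ligands in turn and identifying arrangements related by rotation or reflection leaves 15 distinct geometric isomers.

15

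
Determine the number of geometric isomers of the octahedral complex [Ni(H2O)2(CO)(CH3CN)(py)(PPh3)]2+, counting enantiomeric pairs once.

An octahedron has six vertices in three trans pairs; every non-trans pair is cis.
Exhaustive case analysis gives 9 geometric isomers.

9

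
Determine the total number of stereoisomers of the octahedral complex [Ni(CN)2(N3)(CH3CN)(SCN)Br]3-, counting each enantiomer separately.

In an octahedral complex each vertex has one trans partner and four cis neighbours.
Systematic enumeration (placing each ligand type in turn and discarding arrangements equivalent by rotation or reflection) gives 9 geometric isomers.
Of these, 6 lack any improper symmetry element and so occur as enantiomeric pairs, giving 9 + 6 = 15 stereoisomers in total.

15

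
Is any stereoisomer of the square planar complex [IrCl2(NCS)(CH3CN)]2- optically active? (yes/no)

In a square planar complex each vertex has one trans partner and two cis neighbours.
The distinct arrangements are (2 in all): Cl cis; Cl trans.
Each arrangement has an internal mirror plane or centre of symmetry, so none is chiral.

no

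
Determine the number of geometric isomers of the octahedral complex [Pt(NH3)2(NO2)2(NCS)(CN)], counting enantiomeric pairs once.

6

An octahedron has six vertices in three trans pairs; every non-trans pair is cis.
There are 6 geometric isomers: NH3 trans, NO2 trans; NH3 cis, NO2 cis (3 arrangements, 2 chiral); NH3 cis, NO2 trans; NH3 trans, NO2 cis.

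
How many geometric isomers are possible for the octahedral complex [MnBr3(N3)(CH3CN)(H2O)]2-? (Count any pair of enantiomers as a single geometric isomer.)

4

In an octahedral complex each vertex has one trans partner and four cis neighbours.
The distinct arrangements are (4 in all): Br mer (3 arrangements); Br fac (chiral).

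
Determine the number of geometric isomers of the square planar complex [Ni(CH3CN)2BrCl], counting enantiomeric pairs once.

2

In a square planar complex each vertex has one trans partner and two cis neighbours.
The distinct arrangements are (2 in all): CH3CN cis; CH3CN trans.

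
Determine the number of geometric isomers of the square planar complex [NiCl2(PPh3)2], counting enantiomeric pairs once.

In a square planar complex each vertex has one trans partner and two cis neighbours.
Working through the distinct placements yields 2 geometric isomers: Cl cis; Cl trans.

2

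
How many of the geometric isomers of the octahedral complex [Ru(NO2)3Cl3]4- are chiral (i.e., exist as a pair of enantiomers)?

0

There are 2 geometric isomers: NO2 mer; NO2 fac.
Each arrangement has an internal mirror plane or centre of symmetry, so none is chiral.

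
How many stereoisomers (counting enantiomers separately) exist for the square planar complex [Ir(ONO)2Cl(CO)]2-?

2

In a square planar complex each vertex has one trans partner and two cis neighbours.
Working through the distinct placements yields 2 geometric isomers: ONO cis; ONO trans.
Each arrangement has an internal mirror plane or centre of symmetry, so none is chiral.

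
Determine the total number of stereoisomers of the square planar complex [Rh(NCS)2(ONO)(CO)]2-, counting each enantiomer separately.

2

The distinct arrangements are (2 in all): NCS cis; NCS trans.
Each arrangement has an internal mirror plane or centre of symmetry, so none is chiral.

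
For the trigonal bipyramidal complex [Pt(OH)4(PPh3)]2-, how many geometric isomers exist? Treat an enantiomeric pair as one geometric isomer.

2

A trigonal bipyramid has two axial and three equatorial sites, which are chemically inequivalent.
There are 2 geometric isomers: PPh3 equatorial; PPh3 axial.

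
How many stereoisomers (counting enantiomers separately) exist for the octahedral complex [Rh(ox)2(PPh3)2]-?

3

In an octahedral complex each vertex has one trans partner and four cis neighbours.
Each ox is bidentate and must span two cis positions.
Systematic placement gives 2 geometric isomers: PPh3 trans; PPh3 cis (chiral).
One of these lacks any improper symmetry element and so occurs as an enantiomeric pair, giving 2 + 1 = 3 stereoisomers in total.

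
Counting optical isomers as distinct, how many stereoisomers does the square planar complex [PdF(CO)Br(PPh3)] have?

A square has two trans pairs of vertices; adjacent vertices are cis.
The distinct arrangements are (3 in all): (Br/F trans, CO/PPh3 trans); (Br/PPh3 trans, CO/F trans); (Br/CO trans, F/PPh3 trans).
Each arrangement has an internal mirror plane or centre of symmetry, so none is chiral.

3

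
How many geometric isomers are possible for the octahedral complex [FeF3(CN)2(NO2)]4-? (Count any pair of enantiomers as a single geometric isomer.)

There are 3 geometric isomers: F mer, CN trans; F fac, CN cis; F mer, CN cis.

3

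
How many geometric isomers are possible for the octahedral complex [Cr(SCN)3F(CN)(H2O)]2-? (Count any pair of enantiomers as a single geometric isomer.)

An octahedron has six vertices in three trans pairs; every non-trans pair is cis.
There are 4 geometric isomers: SCN mer (3 arrangements); SCN fac (chiral).

4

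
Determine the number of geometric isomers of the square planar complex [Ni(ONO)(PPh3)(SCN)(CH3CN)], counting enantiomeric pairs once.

A square has two trans pairs of vertices; adjacent vertices are cis.
Working through the distinct placements yields 3 geometric isomers: (CH3CN/PPh3 trans, ONO/SCN trans); (CH3CN/SCN trans, ONO/PPh3 trans); (CH3CN/ONO trans, PPh3/SCN trans).

3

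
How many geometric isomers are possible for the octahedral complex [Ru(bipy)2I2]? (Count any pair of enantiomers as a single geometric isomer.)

An octahedron has six vertices in three trans pairs; every non-trans pair is cis.
Each bipy is bidentate and must span two cis positions.
There are 2 geometric isomers: I trans; I cis (chiral).

2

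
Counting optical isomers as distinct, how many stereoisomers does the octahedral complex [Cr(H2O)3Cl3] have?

The distinct arrangements are (2 in all): H2O mer; H2O fac.
Each arrangement has an internal mirror plane or centre of symmetry, so none is chiral.

2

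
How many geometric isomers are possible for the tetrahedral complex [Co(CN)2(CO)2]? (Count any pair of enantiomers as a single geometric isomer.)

1

In a tetrahedral complex all four positions are equivalent and every pair of ligands is adjacent — there is no cis/trans distinction.
Only one geometric arrangement is possible.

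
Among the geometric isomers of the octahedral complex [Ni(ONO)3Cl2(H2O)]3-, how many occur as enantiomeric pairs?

0

An octahedron has six vertices in three trans pairs; every non-trans pair is cis.
Working through the distinct placements yields 3 geometric isomers: ONO mer, Cl trans; ONO mer, Cl cis; ONO fac, Cl cis.
Each arrangement has an internal mirror plane or centre of symmetry, so none is chiral.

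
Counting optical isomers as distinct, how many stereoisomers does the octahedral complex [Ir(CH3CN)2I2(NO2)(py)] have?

The six octahedral sites form three mutually perpendicular trans pairs.
Systematic placement gives 6 geometric isomers: CH3CN trans, I trans; CH3CN trans, I cis; CH3CN cis, I cis (3 arrangements, 2 chiral); CH3CN cis, I trans.
Of these, 2 lack any improper symmetry element and so occur as enantiomeric pairs, giving 6 + 2 = 8 stereoisomers in total.

8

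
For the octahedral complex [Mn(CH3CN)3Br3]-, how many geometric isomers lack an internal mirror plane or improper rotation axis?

0

The distinct arrangements are (2 in all): CH3CN mer; CH3CN fac.
Each arrangement has an internal mirror plane or centre of symmetry, so none is chiral.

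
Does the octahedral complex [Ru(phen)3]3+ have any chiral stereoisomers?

The six octahedral sites form three mutually perpendicular trans pairs.
Each phen is bidentate and must span two cis positions.
Only one geometric arrangement is possible; it has no improper symmetry element, so it exists as a pair of enantiomers (2 stereoisomers).

yes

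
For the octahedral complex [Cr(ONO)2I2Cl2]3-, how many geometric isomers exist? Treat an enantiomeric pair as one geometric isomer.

The six octahedral sites form three mutually perpendicular trans pairs.
There are 5 geometric isomers: ONO trans, I trans, Cl trans; ONO cis, I cis, Cl trans; ONO trans, I cis, Cl cis; ONO cis, I cis, Cl cis (chiral); ONO cis, I trans, Cl cis.

5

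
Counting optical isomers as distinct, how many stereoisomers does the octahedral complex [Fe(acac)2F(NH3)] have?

The six octahedral sites form three mutually perpendicular trans pairs.
Each acac is bidentate and must span two cis positions.
Working through the distinct placements yields 2 geometric isomers: F and NH3 mutually trans; F and NH3 mutually cis (chiral).
One of these lacks any improper symmetry element and so occurs as an enantiomeric pair, giving 2 + 1 = 3 stereoisomers in total.

3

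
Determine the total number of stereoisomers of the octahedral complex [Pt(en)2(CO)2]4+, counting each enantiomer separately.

An octahedron has six vertices in three trans pairs; every non-trans pair is cis.
Each en is bidentate and must span two cis positions.
There are 2 geometric isomers: CO trans; CO cis (chiral).
One of these lacks any improper symmetry element and so occurs as an enantiomeric pair, giving 2 + 1 = 3 stereoisomers in total.

3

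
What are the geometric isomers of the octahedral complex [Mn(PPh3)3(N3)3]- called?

fac and mer

There are 2 geometric isomers: PPh3 mer; PPh3 fac.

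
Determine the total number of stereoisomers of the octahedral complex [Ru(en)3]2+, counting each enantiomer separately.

2

Each en is bidentate and must span two cis positions.
Only one geometric arrangement is possible; it has no improper symmetry element, so it exists as a pair of enantiomers (2 stereoisomers).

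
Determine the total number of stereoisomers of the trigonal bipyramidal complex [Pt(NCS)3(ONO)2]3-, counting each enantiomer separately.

3

In a trigonal bipyramid the two axial positions differ from the three equatorial ones.
Working through the distinct placements yields 3 geometric isomers: ONO both equatorial; ONO one axial, one equatorial; ONO both axial.
Each arrangement has an internal mirror plane or centre of symmetry, so none is chiral.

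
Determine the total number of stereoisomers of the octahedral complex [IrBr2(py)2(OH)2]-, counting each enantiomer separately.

6

The six octahedral sites form three mutually perpendicular trans pairs.
Systematic placement gives 5 geometric isomers: Br trans, py trans, OH trans; Br trans, py cis, OH cis; Br cis, py trans, OH cis; Br cis, py cis, OH cis (chiral); Br cis, py cis, OH trans.
One of these lacks any improper symmetry element and so occurs as an enantiomeric pair, giving 5 + 1 = 6 stereoisomers in total.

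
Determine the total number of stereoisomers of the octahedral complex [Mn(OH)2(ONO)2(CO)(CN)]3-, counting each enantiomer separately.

8

The six octahedral sites form three mutually perpendicular trans pairs.
There are 6 geometric isomers: OH trans, ONO trans; OH cis, ONO cis (3 arrangements, 2 chiral); OH cis, ONO trans; OH trans, ONO cis.
Of these, 2 lack any improper symmetry element and so occur as enantiomeric pairs, giving 6 + 2 = 8 stereoisomers in total.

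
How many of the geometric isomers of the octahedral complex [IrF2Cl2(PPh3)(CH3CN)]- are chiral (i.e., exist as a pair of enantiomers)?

The six octahedral sites form three mutually perpendicular trans pairs.
There are 6 geometric isomers: F cis, Cl cis (3 arrangements, 2 chiral); F trans, Cl cis; F cis, Cl trans; F trans, Cl trans.
Of these, 2 lack any improper symmetry element and so occur as enantiomeric pairs, giving 6 + 2 = 8 stereoisomers in total.

2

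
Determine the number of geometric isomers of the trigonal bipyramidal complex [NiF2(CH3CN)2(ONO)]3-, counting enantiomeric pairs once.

Exhaustive case analysis gives 5 geometric isomers.

5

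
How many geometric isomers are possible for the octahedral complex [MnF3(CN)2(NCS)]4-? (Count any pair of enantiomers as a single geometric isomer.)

In an octahedral complex each vertex has one trans partner and four cis neighbours.
There are 3 geometric isomers: F mer, CN trans; F fac, CN cis; F mer, CN cis.

3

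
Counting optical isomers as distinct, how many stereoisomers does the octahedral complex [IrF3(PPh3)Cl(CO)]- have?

5

The six octahedral sites form three mutually perpendicular trans pairs.
Systematic placement gives 4 geometric isomers: F mer (3 arrangements); F fac (chiral).
One of these lacks any improper symmetry element and so occurs as an enantiomeric pair, giving 4 + 1 = 5 stereoisomers in total.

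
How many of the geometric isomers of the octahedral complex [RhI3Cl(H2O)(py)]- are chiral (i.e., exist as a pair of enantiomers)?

There are 4 geometric isomers: I mer (3 arrangements); I fac (chiral).
One of these lacks any improper symmetry element and so occurs as an enantiomeric pair, giving 4 + 1 = 5 stereoisomers in total.

1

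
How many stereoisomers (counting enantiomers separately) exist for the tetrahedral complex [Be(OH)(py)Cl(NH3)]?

In a tetrahedral complex all four positions are equivalent and every pair of ligands is adjacent — there is no cis/trans distinction.
Only one geometric arrangement is possible; it has no improper symmetry element, so it exists as a pair of enantiomers (2 stereoisomers).

2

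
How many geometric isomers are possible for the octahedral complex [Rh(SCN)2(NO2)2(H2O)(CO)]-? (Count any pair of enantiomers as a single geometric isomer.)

There are 6 geometric isomers: SCN trans, NO2 trans; SCN cis, NO2 cis (3 arrangements, 2 chiral); SCN trans, NO2 cis; SCN cis, NO2 trans.

6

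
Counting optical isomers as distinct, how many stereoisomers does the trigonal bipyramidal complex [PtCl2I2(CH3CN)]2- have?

A trigonal bipyramid has two axial and three equatorial sites, which are chemically inequivalent.
Systematic enumeration (placing each ligand type in turn and discarding arrangements equivalent by rotation or reflection) gives 5 geometric isomers.
One of these lacks any improper symmetry element and so occurs as an enantiomeric pair, giving 5 + 1 = 6 stereoisomers in total.

6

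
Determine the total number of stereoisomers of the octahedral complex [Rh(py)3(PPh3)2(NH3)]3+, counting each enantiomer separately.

3

Systematic placement gives 3 geometric isomers: py mer, PPh3 cis; py mer, PPh3 trans; py fac, PPh3 cis.
Each arrangement has an internal mirror plane or centre of symmetry, so none is chiral.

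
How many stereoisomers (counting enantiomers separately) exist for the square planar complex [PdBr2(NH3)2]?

2

Working through the distinct placements yields 2 geometric isomers: Br cis; Br trans.
Each arrangement has an internal mirror plane or centre of symmetry, so none is chiral.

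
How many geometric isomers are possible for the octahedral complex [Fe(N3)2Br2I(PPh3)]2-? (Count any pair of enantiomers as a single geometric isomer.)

6

The six octahedral sites form three mutually perpendicular trans pairs.
Systematic placement gives 6 geometric isomers: N3 cis, Br trans; N3 trans, Br trans; N3 cis, Br cis (3 arrangements, 2 chiral); N3 trans, Br cis.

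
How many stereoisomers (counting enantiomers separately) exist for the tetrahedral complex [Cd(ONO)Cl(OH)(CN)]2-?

2

All four vertices of a tetrahedron are equivalent and mutually adjacent, so cis/trans isomerism cannot arise.
Only one geometric arrangement is possible; it has no improper symmetry element, so it exists as a pair of enantiomers (2 stereoisomers).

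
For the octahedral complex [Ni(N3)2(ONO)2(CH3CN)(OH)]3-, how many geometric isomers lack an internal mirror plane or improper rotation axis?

An octahedron has six vertices in three trans pairs; every non-trans pair is cis.
Systematic placement gives 6 geometric isomers: N3 cis, ONO trans; N3 cis, ONO cis (3 arrangements, 2 chiral); N3 trans, ONO trans; N3 trans, ONO cis.
Of these, 2 lack any improper symmetry element and so occur as enantiomeric pairs, giving 6 + 2 = 8 stereoisomers in total.

2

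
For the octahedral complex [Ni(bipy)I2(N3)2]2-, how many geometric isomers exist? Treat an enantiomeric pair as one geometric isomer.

3

The six octahedral sites form three mutually perpendicular trans pairs.
Each bipy is bidentate and must span two cis positions.
Systematic placement gives 3 geometric isomers: I trans, N3 cis; I cis, N3 cis (chiral); I cis, N3 trans.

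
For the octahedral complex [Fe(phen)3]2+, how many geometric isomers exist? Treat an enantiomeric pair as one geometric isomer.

The six octahedral sites form three mutually perpendicular trans pairs.
Each phen is bidentate and must span two cis positions.
Only one geometric arrangement is possible; it has no improper symmetry element, so it exists as a pair of enantiomers (2 stereoisomers).

1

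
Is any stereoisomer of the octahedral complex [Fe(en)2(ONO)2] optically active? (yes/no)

yes

The six octahedral sites form three mutually perpendicular trans pairs.
Each en is bidentate and must span two cis positions.
There are 2 geometric isomers: ONO trans; ONO cis (chiral).
One of these lacks any improper symmetry element and so occurs as an enantiomeric pair, giving 2 + 1 = 3 stereoisomers in total.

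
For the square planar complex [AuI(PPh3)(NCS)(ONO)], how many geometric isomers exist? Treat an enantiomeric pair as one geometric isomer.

3

A square has two trans pairs of vertices; adjacent vertices are cis.
The distinct arrangements are (3 in all): (I/ONO trans, NCS/PPh3 trans); (I/PPh3 trans, NCS/ONO trans); (I/NCS trans, ONO/PPh3 trans).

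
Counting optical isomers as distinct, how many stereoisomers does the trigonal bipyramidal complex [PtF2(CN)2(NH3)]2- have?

6

A trigonal bipyramid has two axial and three equatorial sites, which are chemically inequivalent.
Systematic enumeration (placing each ligand type in turn and discarding arrangements equivalent by rotation or reflection) gives 5 geometric isomers.
One of these lacks any improper symmetry element and so occurs as an enantiomeric pair, giving 5 + 1 = 6 stereoisomers in total.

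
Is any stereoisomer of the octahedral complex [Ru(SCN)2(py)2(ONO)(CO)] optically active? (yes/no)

yes

The distinct arrangements are (6 in all): SCN trans, py trans; SCN cis, py cis (3 arrangements, 2 chiral); SCN cis, py trans; SCN trans, py cis.
Of these, 2 lack any improper symmetry element and so occur as enantiomeric pairs, giving 6 + 2 = 8 stereoisomers in total.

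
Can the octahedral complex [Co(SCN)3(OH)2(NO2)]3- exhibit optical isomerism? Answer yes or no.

In an octahedral complex each vertex has one trans partner and four cis neighbours.
There are 3 geometric isomers: SCN mer, OH cis; SCN mer, OH trans; SCN fac, OH cis.
Each arrangement has an internal mirror plane or centre of symmetry, so none is chiral.

no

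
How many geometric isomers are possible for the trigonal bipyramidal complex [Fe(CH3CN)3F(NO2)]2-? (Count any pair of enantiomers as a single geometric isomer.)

4

The distinct arrangements are (4 in all): F equatorial, NO2 equatorial; F axial, NO2 equatorial; F equatorial, NO2 axial; F axial, NO2 axial.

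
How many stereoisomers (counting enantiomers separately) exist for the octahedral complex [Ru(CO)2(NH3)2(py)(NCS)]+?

8

An octahedron has six vertices in three trans pairs; every non-trans pair is cis.
Systematic placement gives 6 geometric isomers: CO trans, NH3 cis; CO trans, NH3 trans; CO cis, NH3 cis (3 arrangements, 2 chiral); CO cis, NH3 trans.
Of these, 2 lack any improper symmetry element and so occur as enantiomeric pairs, giving 6 + 2 = 8 stereoisomers in total.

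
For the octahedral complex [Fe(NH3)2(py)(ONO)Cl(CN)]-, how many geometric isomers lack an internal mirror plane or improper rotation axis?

6

The six octahedral sites form three mutually perpendicular trans pairs.
Placing the ligands in turn and identifying arrangements related by rotation or reflection leaves 9 distinct geometric isomers.
Of these, 6 lack any improper symmetry element and so occur as enantiomeric pairs, giving 9 + 6 = 15 stereoisomers in total.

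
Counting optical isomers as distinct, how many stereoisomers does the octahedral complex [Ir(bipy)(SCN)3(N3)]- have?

Each bipy is bidentate and must span two cis positions.
Working through the distinct placements yields 2 geometric isomers: SCN fac; SCN mer.
Each arrangement has an internal mirror plane or centre of symmetry, so none is chiral.

2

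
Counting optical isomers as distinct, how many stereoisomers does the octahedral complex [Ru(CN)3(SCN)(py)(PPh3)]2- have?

5

The distinct arrangements are (4 in all): CN mer (3 arrangements); CN fac (chiral).
One of these lacks any improper symmetry element and so occurs as an enantiomeric pair, giving 4 + 1 = 5 stereoisomers in total.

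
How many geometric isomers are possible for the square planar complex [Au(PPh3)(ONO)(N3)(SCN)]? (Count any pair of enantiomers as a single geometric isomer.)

3

A square has two trans pairs of vertices; adjacent vertices are cis.
Systematic placement gives 3 geometric isomers: (N3/PPh3 trans, ONO/SCN trans); (N3/SCN trans, ONO/PPh3 trans); (N3/ONO trans, PPh3/SCN trans).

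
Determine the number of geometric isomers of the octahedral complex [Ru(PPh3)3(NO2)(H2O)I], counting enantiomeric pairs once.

4

The six octahedral sites form three mutually perpendicular trans pairs.
The distinct arrangements are (4 in all): PPh3 mer (3 arrangements); PPh3 fac (chiral).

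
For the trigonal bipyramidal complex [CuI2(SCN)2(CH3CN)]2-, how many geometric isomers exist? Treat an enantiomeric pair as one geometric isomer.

5

A trigonal bipyramid has two axial and three equatorial sites, which are chemically inequivalent.
Placing the ligands in turn and identifying arrangements related by rotation or reflection leaves 5 distinct geometric isomers.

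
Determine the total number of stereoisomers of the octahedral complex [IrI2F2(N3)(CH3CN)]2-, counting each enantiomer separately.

8

The six octahedral sites form three mutually perpendicular trans pairs.
The distinct arrangements are (6 in all): I cis, F cis (3 arrangements, 2 chiral); I trans, F cis; I cis, F trans; I trans, F trans.
Of these, 2 lack any improper symmetry element and so occur as enantiomeric pairs, giving 6 + 2 = 8 stereoisomers in total.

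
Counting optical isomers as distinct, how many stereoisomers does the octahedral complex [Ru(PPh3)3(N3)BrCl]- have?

5

In an octahedral complex each vertex has one trans partner and four cis neighbours.
The distinct arrangements are (4 in all): PPh3 mer (3 arrangements); PPh3 fac (chiral).
One of these lacks any improper symmetry element and so occurs as an enantiomeric pair, giving 4 + 1 = 5 stereoisomers in total.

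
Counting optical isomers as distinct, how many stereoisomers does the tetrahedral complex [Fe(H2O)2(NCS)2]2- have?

Only one geometric arrangement is possible.

1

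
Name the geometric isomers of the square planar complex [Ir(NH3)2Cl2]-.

cis and trans

There are 2 geometric isomers: NH3 cis; NH3 trans.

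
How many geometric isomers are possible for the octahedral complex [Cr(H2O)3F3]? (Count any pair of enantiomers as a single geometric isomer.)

2

The six octahedral sites form three mutually perpendicular trans pairs.
Systematic placement gives 2 geometric isomers: H2O mer; H2O fac.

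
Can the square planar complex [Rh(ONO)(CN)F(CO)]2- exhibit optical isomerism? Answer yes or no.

A square has two trans pairs of vertices; adjacent vertices are cis.
Working through the distinct placements yields 3 geometric isomers: (CN/F trans, CO/ONO trans); (CN/ONO trans, CO/F trans); (CN/CO trans, F/ONO trans).
Each arrangement has an internal mirror plane or centre of symmetry, so none is chiral.

no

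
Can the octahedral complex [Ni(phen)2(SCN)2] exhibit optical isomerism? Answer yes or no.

The six octahedral sites form three mutually perpendicular trans pairs.
Each phen is bidentate and must span two cis positions.
There are 2 geometric isomers: SCN trans; SCN cis (chiral).
One of these lacks any improper symmetry element and so occurs as an enantiomeric pair, giving 2 + 1 = 3 stereoisomers in total.

yes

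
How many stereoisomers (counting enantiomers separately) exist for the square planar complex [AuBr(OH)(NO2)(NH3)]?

In a square planar complex each vertex has one trans partner and two cis neighbours.
The distinct arrangements are (3 in all): (Br/NO2 trans, NH3/OH trans); (Br/OH trans, NH3/NO2 trans); (Br/NH3 trans, NO2/OH trans).
Each arrangement has an internal mirror plane or centre of symmetry, so none is chiral.

3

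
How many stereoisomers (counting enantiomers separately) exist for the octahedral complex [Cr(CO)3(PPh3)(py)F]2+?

In an octahedral complex each vertex has one trans partner and four cis neighbours.
The distinct arrangements are (4 in all): CO mer (3 arrangements); CO fac (chiral).
One of these lacks any improper symmetry element and so occurs as an enantiomeric pair, giving 4 + 1 = 5 stereoisomers in total.

5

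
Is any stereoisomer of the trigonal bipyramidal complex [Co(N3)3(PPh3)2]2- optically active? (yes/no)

no

A trigonal bipyramid has two axial and three equatorial sites, which are chemically inequivalent.
There are 3 geometric isomers: PPh3 both equatorial; PPh3 one axial, one equatorial; PPh3 both axial.
Each arrangement has an internal mirror plane or centre of symmetry, so none is chiral.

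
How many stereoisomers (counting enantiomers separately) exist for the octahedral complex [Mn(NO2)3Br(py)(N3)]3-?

5

An octahedron has six vertices in three trans pairs; every non-trans pair is cis.
There are 4 geometric isomers: NO2 mer (3 arrangements); NO2 fac (chiral).
One of these lacks any improper symmetry element and so occurs as an enantiomeric pair, giving 4 + 1 = 5 stereoisomers in total.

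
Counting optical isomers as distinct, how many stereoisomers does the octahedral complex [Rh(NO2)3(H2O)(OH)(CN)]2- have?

In an octahedral complex each vertex has one trans partner and four cis neighbours.
There are 4 geometric isomers: NO2 mer (3 arrangements); NO2 fac (chiral).
One of these lacks any improper symmetry element and so occurs as an enantiomeric pair, giving 4 + 1 = 5 stereoisomers in total.

5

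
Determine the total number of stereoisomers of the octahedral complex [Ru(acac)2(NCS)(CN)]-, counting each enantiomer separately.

3

An octahedron has six vertices in three trans pairs; every non-trans pair is cis.
Each acac is bidentate and must span two cis positions.
The distinct arrangements are (2 in all): NCS and CN mutually trans; NCS and CN mutually cis (chiral).
One of these lacks any improper symmetry element and so occurs as an enantiomeric pair, giving 2 + 1 = 3 stereoisomers in total.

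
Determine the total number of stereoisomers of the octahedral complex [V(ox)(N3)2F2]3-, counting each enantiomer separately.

4

The six octahedral sites form three mutually perpendicular trans pairs.
Each ox is bidentate and must span two cis positions.
Working through the distinct placements yields 3 geometric isomers: N3 cis, F trans; N3 cis, F cis (chiral); N3 trans, F cis.
One of these lacks any improper symmetry element and so occurs as an enantiomeric pair, giving 3 + 1 = 4 stereoisomers in total.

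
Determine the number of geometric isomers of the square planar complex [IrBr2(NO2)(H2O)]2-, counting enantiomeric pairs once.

In a square planar complex each vertex has one trans partner and two cis neighbours.
The distinct arrangements are (2 in all): Br cis; Br trans.

2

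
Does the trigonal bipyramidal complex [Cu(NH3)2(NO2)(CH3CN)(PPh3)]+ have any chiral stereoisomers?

In a trigonal bipyramid the two axial positions differ from the three equatorial ones.
Exhaustive case analysis gives 7 geometric isomers.
Of these, 3 lack any improper symmetry element and so occur as enantiomeric pairs, giving 7 + 3 = 10 stereoisomers in total.

yes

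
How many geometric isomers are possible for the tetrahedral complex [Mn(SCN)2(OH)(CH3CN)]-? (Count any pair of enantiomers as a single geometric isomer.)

All four vertices of a tetrahedron are equivalent and mutually adjacent, so cis/trans isomerism cannot arise.
Only one geometric arrangement is possible.

1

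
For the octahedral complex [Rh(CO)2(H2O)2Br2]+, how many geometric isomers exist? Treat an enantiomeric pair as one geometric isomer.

The six octahedral sites form three mutually perpendicular trans pairs.
There are 5 geometric isomers: CO trans, H2O trans, Br trans; CO cis, H2O cis, Br trans; CO cis, H2O trans, Br cis; CO cis, H2O cis, Br cis (chiral); CO trans, H2O cis, Br cis.

5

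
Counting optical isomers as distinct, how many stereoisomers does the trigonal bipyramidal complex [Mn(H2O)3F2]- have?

In a trigonal bipyramid the two axial positions differ from the three equatorial ones.
Systematic placement gives 3 geometric isomers: F both axial; F one axial, one equatorial; F both equatorial.
Each arrangement has an internal mirror plane or centre of symmetry, so none is chiral.

3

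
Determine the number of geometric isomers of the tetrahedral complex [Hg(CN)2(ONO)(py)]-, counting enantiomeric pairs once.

1

In a tetrahedral complex all four positions are equivalent and every pair of ligands is adjacent — there is no cis/trans distinction.
Only one geometric arrangement is possible.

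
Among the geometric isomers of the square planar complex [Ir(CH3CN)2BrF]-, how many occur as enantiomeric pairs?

In a square planar complex each vertex has one trans partner and two cis neighbours.
Systematic placement gives 2 geometric isomers: CH3CN cis; CH3CN trans.
Each arrangement has an internal mirror plane or centre of symmetry, so none is chiral.

0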